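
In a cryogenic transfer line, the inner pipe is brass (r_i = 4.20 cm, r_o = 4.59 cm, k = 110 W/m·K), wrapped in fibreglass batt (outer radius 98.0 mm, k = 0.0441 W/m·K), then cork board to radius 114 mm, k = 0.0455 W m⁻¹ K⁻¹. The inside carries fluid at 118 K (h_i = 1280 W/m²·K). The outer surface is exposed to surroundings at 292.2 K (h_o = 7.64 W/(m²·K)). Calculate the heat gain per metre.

Series thermal resistances, inner to outer:
  R'_conv,in = 1/(2πr h) = 1/(2π·0.0420·1280) = 0.002960 m·K/W
  R'_brass = ln(0.0459/0.0420)/(2πk) = 0.08880/(2π·110) = 1.285×10^-4 m·K/W
  R'_fibreglass batt = ln(0.0980/0.0459)/(2πk) = 0.7585/(2π·0.0441) = 2.737 m·K/W
  R'_cork board = ln(0.114/0.0980)/(2πk) = 0.1512/(2π·0.0455) = 0.5290 m·K/W
  R'_conv,out = 1/(2πr h) = 1/(2π·0.114·7.64) = 0.1827 m·K/W
ΣR = 0.002960 + 1.285×10^-4 + 2.737 + 0.5290 + 0.1827 = 3.452 m·K/W
Q' = ΔT/ΣR = (118 K − 292.2 K)/3.452 = -50.5 W/m
(Negative Q' ⇒ heat flows inward; heat gain = 50.5 W/m.)

Q' = 50.5 W/m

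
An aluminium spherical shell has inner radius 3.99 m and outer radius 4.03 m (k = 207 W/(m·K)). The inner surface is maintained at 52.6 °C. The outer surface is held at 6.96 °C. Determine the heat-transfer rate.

Q = 4πk·ΔT/(1/r₁ − 1/r₂) = 4π × 207 × 45.64 / (1/3.99 − 1/4.03) = 4.77×10^7 W

Q = 47700 kW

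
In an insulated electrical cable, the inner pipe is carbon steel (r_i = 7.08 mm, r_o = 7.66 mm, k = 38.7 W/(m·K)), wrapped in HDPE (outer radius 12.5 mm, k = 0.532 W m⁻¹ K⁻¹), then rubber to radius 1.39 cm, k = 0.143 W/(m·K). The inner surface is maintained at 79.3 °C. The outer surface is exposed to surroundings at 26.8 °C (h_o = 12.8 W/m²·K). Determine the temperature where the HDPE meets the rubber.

T = 72.7 °C

Treat each layer as a resistance in series:
  R'_carbon steel = ln(0.00766/0.00708)/(2πk) = 0.07874/(2π·38.7) = 3.238×10^-4 m·K/W
  R'_HDPE = ln(0.0125/0.00766)/(2πk) = 0.4897/(2π·0.532) = 0.1465 m·K/W
  R'_rubber = ln(0.0139/0.0125)/(2πk) = 0.1062/(2π·0.143) = 0.1182 m·K/W
  R'_conv,out = 1/(2πr h) = 1/(2π·0.0139·12.8) = 0.8945 m·K/W
ΣR = 3.238×10^-4 + 0.1465 + 0.1182 + 0.8945 = 1.160 m·K/W
Q' = ΔT/ΣR = (79.3 °C − 26.8 °C)/1.160 = 45.26 W/m
From the inner boundary to the HDPE/rubber interface, ΣR_partial = 0.1468 m·K/W.
T_interface = T_in − Q'·ΣR_partial = 79.3 °C − (45.26)(0.1468) = 72.7 °C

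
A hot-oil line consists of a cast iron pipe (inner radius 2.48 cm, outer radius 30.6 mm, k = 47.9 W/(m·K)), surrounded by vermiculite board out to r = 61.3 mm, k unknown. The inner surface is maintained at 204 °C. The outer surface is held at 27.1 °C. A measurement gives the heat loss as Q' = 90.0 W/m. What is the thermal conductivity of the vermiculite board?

ΣR = ΔT/Q' = |204 − 27.1|/90.0 = 1.966 m·K/W
Known resistances:
  R'_cast iron = ln(0.0306/0.0248)/(2πk) = 0.2102/(2π·47.9) = 6.983×10^-4 m·K/W
R_vermiculite board = ΣR − ΣR_known = 1.966 − 6.983×10^-4 = 1.965 m·K/W
ln(r₂/r₁)/(2πk) = 1.965 ⇒ k = 0.6948/(2π·1.965) = 0.0563 W/m·K

k = 0.0563 W/m·K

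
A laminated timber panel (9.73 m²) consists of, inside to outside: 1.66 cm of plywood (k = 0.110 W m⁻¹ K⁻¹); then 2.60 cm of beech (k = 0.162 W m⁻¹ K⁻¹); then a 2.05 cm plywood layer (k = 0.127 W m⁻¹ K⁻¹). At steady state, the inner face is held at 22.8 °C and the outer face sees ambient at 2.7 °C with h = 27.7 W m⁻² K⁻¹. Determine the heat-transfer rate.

Resistance network (inner→outer):
  R_plywood = L/(kA) = 0.0166/(0.110·9.73) = 0.01551 K/W
  R_beech = L/(kA) = 0.0260/(0.162·9.73) = 0.01649 K/W
  R_plywood = L/(kA) = 0.0205/(0.127·9.73) = 0.01659 K/W
  R_conv,out = 1/(hA) = 1/(27.7·9.73) = 0.003710 K/W
ΣR = 0.01551 + 0.01649 + 0.01659 + 0.003710 = 0.05230 K/W
Q = ΔT/ΣR = (22.8 °C − 2.7 °C)/0.05230 = 384 W

Q = 384 W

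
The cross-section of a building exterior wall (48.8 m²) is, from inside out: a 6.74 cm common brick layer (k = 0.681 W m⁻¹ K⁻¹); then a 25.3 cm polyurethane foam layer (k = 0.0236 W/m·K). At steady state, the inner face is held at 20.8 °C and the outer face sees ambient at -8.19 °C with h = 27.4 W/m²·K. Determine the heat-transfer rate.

Q = 130 W

Treat each layer as a resistance in series:
  R_common brick = L/(kA) = 0.0674/(0.681·48.8) = 0.002028 K/W
  R_polyurethane foam = L/(kA) = 0.253/(0.0236·48.8) = 0.2197 K/W
  R_conv,out = 1/(hA) = 1/(27.4·48.8) = 7.479×10^-4 K/W
ΣR = 0.002028 + 0.2197 + 7.479×10^-4 = 0.2225 K/W
Q = ΔT/ΣR = (20.8 °C − -8.19 °C)/0.2225 = 130 W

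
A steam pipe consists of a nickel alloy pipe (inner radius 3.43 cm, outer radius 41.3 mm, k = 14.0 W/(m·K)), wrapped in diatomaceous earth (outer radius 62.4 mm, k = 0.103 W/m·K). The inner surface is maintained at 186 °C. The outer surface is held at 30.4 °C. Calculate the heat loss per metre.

Q' = 243 W/m

Treat each layer as a resistance in series:
  R'_nickel alloy = ln(0.0413/0.0343)/(2πk) = 0.1857/(2π·14.0) = 0.002111 m·K/W
  R'_diatomaceous earth = ln(0.0624/0.0413)/(2πk) = 0.4127/(2π·0.103) = 0.6377 m·K/W
ΣR = 0.002111 + 0.6377 = 0.6398 m·K/W
Q' = ΔT/ΣR = (186 °C − 30.4 °C)/0.6398 = 243 W/m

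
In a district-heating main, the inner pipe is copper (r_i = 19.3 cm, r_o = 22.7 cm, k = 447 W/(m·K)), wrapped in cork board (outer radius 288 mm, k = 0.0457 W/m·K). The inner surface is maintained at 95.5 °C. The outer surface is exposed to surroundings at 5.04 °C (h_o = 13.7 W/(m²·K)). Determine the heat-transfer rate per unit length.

Treat each layer as a resistance in series:
  R'_copper = ln(0.227/0.193)/(2πk) = 0.1623/(2π·447) = 5.777×10^-5 m·K/W
  R'_cork board = ln(0.288/0.227)/(2πk) = 0.2380/(2π·0.0457) = 0.8289 m·K/W
  R'_conv,out = 1/(2πr h) = 1/(2π·0.288·13.7) = 0.04034 m·K/W
ΣR = 5.777×10^-5 + 0.8289 + 0.04034 = 0.8693 m·K/W
Q' = ΔT/ΣR = (95.5 °C − 5.04 °C)/0.8693 = 104 W/m

Q' = 104 W/m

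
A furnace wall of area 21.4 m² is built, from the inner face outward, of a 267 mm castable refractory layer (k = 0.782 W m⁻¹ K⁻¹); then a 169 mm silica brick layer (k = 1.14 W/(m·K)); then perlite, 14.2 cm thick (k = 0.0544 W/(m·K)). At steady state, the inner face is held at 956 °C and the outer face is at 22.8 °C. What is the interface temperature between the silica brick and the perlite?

Treat each layer as a resistance in series:
  R_castable refractory = L/(kA) = 0.267/(0.782·21.4) = 0.01595 K/W
  R_silica brick = L/(kA) = 0.169/(1.14·21.4) = 0.006927 K/W
  R_perlite = L/(kA) = 0.142/(0.0544·21.4) = 0.1220 K/W
ΣR = 0.01595 + 0.006927 + 0.1220 = 0.1449 K/W
Q = ΔT/ΣR = (956 °C − 22.8 °C)/0.1449 = 6440 W
From the inner boundary to the silica brick/perlite interface, ΣR_partial = 0.02288 K/W.
T_interface = T_in − Q·ΣR_partial = 956 °C − (6440)(0.02288) = 809 °C

T = 809 °C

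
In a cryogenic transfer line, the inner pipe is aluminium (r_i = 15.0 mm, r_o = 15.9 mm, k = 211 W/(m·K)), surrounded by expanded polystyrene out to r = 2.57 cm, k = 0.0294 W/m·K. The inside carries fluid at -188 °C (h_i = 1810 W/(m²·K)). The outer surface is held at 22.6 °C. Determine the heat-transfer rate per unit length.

Q' = 80.8 W/m

Treat each layer as a resistance in series:
  R'_conv,in = 1/(2πr h) = 1/(2π·0.0150·1810) = 0.005862 m·K/W
  R'_aluminium = ln(0.0159/0.0150)/(2πk) = 0.05827/(2π·211) = 4.395×10^-5 m·K/W
  R'_expanded polystyrene = ln(0.0257/0.0159)/(2πk) = 0.4802/(2π·0.0294) = 2.599 m·K/W
ΣR = 0.005862 + 4.395×10^-5 + 2.599 = 2.605 m·K/W
Q' = ΔT/ΣR = (-188 °C − 22.6 °C)/2.605 = -80.8 W/m
(Negative Q' ⇒ heat flows inward; heat gain = 80.8 W/m.)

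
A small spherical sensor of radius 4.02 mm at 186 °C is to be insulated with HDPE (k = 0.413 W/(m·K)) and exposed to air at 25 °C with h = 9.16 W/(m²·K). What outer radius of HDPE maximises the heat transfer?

r_cr = 9.02 cm

For a sphere, r_cr = 2k_ins/h = 2·0.413/9.16 = 0.0902 m = 9.02 cm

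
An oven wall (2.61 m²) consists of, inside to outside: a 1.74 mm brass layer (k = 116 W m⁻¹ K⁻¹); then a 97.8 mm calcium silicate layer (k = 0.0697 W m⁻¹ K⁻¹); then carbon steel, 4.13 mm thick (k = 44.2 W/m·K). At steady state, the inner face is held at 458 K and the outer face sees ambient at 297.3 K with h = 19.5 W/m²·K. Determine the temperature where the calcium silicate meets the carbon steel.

T = 303.0 K

Treat each layer as a resistance in series:
  R_brass = L/(kA) = 0.00174/(116·2.61) = 5.747×10^-6 K/W
  R_calcium silicate = L/(kA) = 0.0978/(0.0697·2.61) = 0.5376 K/W
  R_carbon steel = L/(kA) = 0.00413/(44.2·2.61) = 3.580×10^-5 K/W
  R_conv,out = 1/(hA) = 1/(19.5·2.61) = 0.01965 K/W
ΣR = 5.747×10^-6 + 0.5376 + 3.580×10^-5 + 0.01965 = 0.5573 K/W
Q = ΔT/ΣR = (458 K − 297.3 K)/0.5573 = 288.4 W
From the inner boundary to the calcium silicate/carbon steel interface, ΣR_partial = 0.5376 K/W.
T_interface = T_in − Q·ΣR_partial = 458 K − (288.4)(0.5376) = 303.0 K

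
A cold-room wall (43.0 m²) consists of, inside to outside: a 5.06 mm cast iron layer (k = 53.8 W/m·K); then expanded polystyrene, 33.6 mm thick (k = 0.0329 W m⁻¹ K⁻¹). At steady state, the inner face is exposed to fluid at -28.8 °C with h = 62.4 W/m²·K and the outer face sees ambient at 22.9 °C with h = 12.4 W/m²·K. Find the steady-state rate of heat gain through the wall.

Q = 1990 W

Series thermal resistances, inner to outer:
  R_conv,in = 1/(hA) = 1/(62.4·43.0) = 3.727×10^-4 K/W
  R_cast iron = L/(kA) = 0.00506/(53.8·43.0) = 2.187×10^-6 K/W
  R_expanded polystyrene = L/(kA) = 0.0336/(0.0329·43.0) = 0.02375 K/W
  R_conv,out = 1/(hA) = 1/(12.4·43.0) = 0.001875 K/W
ΣR = 3.727×10^-4 + 2.187×10^-6 + 0.02375 + 0.001875 = 0.02600 K/W
Q = ΔT/ΣR = (-28.8 °C − 22.9 °C)/0.02600 = -1990 W
(Negative Q ⇒ heat flows inward; heat gain = 1990 W.)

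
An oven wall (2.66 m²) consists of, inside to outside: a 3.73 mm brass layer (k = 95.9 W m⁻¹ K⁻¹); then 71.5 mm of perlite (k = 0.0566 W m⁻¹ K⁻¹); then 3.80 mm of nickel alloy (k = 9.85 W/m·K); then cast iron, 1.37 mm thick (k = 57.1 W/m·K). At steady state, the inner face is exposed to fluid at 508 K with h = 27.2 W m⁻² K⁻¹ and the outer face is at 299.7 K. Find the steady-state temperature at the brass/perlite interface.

T = 502 K

Series thermal resistances, inner to outer:
  R_conv,in = 1/(hA) = 1/(27.2·2.66) = 0.01382 K/W
  R_brass = L/(kA) = 0.00373/(95.9·2.66) = 1.462×10^-5 K/W
  R_perlite = L/(kA) = 0.0715/(0.0566·2.66) = 0.4749 K/W
  R_nickel alloy = L/(kA) = 0.00380/(9.85·2.66) = 1.450×10^-4 K/W
  R_cast iron = L/(kA) = 0.00137/(57.1·2.66) = 9.020×10^-6 K/W
ΣR = 0.01382 + 1.462×10^-5 + 0.4749 + 1.450×10^-4 + 9.020×10^-6 = 0.4889 K/W
Q = ΔT/ΣR = (508 K − 299.7 K)/0.4889 = 426.1 W
From the inner boundary to the brass/perlite interface, ΣR_partial = 0.01383 K/W.
T_interface = T_in − Q·ΣR_partial = 508 K − (426.1)(0.01383) = 502 K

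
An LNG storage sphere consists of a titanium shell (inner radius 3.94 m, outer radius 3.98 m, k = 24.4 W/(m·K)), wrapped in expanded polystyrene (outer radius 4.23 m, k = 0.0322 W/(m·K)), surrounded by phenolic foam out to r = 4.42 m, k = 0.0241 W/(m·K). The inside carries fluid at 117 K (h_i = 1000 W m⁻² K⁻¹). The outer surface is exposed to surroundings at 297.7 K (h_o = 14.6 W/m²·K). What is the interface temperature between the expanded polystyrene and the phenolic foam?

Treat each layer as a resistance in series:
  R_conv,in = 1/(4πr²h) = 1/(4π·3.94²·1000) = 5.126×10^-6 K/W
  R_titanium = (1/3.94 − 1/3.98)/(4πk) = 0.002551/(4π·24.4) = 8.319×10^-6 K/W
  R_expanded polystyrene = (1/3.98 − 1/4.23)/(4πk) = 0.01485/(4π·0.0322) = 0.03670 K/W
  R_phenolic foam = (1/4.23 − 1/4.42)/(4πk) = 0.01016/(4π·0.0241) = 0.03356 K/W
  R_conv,out = 1/(4πr²h) = 1/(4π·4.42²·14.6) = 2.790×10^-4 K/W
ΣR = 5.126×10^-6 + 8.319×10^-6 + 0.03670 + 0.03356 + 2.790×10^-4 = 0.07055 K/W
Q = ΔT/ΣR = (117 K − 297.7 K)/0.07055 = -2561 W
From the inner boundary to the expanded polystyrene/phenolic foam interface, ΣR_partial = 0.03671 K/W.
T_interface = T_in − Q·ΣR_partial = 117 K − (-2561)(0.03671) = 211.0 K

T = 211.0 K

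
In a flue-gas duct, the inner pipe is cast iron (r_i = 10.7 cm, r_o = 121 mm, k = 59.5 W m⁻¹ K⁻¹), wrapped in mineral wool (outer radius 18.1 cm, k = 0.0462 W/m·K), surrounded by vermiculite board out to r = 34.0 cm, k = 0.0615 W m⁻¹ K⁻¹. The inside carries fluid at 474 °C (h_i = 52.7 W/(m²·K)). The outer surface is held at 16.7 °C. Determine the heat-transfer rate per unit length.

Q' = 150 W/m

Resistance network (inner→outer):
  R'_conv,in = 1/(2πr h) = 1/(2π·0.107·52.7) = 0.02822 m·K/W
  R'_cast iron = ln(0.121/0.107)/(2πk) = 0.1230/(2π·59.5) = 3.289×10^-4 m·K/W
  R'_mineral wool = ln(0.181/0.121)/(2πk) = 0.4027/(2π·0.0462) = 1.387 m·K/W
  R'_vermiculite board = ln(0.340/0.181)/(2πk) = 0.6304/(2π·0.0615) = 1.632 m·K/W
ΣR = 0.02822 + 3.289×10^-4 + 1.387 + 1.632 = 3.048 m·K/W
Q' = ΔT/ΣR = (474 °C − 16.7 °C)/3.048 = 150 W/m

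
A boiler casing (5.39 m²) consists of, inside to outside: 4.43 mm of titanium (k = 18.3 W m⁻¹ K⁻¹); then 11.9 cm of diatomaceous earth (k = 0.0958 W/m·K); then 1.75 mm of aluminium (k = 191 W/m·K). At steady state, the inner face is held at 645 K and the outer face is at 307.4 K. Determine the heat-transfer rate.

Series thermal resistances, inner to outer:
  R_titanium = L/(kA) = 0.00443/(18.3·5.39) = 4.491×10^-5 K/W
  R_diatomaceous earth = L/(kA) = 0.119/(0.0958·5.39) = 0.2305 K/W
  R_aluminium = L/(kA) = 0.00175/(191·5.39) = 1.700×10^-6 K/W
ΣR = 4.491×10^-5 + 0.2305 + 1.700×10^-6 = 0.2305 K/W
Q = ΔT/ΣR = (645 K − 307.4 K)/0.2305 = 1460 W

Q = 1460 W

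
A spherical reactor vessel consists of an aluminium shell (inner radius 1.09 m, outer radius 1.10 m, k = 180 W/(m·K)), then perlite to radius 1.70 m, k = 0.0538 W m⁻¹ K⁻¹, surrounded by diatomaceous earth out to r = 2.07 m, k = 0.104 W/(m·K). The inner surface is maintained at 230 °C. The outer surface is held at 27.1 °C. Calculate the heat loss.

Resistance network (inner→outer):
  R_aluminium = (1/1.09 − 1/1.10)/(4πk) = 0.008340/(4π·180) = 3.687×10^-6 K/W
  R_perlite = (1/1.10 − 1/1.70)/(4πk) = 0.3209/(4π·0.0538) = 0.4746 K/W
  R_diatomaceous earth = (1/1.70 − 1/2.07)/(4πk) = 0.1051/(4π·0.104) = 0.08045 K/W
ΣR = 3.687×10^-6 + 0.4746 + 0.08045 = 0.5551 K/W
Q = ΔT/ΣR = (230 °C − 27.1 °C)/0.5551 = 366 W

Q = 366 W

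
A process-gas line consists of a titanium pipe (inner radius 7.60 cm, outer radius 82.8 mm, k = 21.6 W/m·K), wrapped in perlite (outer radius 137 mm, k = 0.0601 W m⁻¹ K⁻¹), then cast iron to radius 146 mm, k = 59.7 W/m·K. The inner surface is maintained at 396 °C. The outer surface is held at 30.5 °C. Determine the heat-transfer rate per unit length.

Resistance network (inner→outer):
  R'_titanium = ln(0.0828/0.0760)/(2πk) = 0.08569/(2π·21.6) = 6.314×10^-4 m·K/W
  R'_perlite = ln(0.137/0.0828)/(2πk) = 0.5036/(2π·0.0601) = 1.333 m·K/W
  R'_cast iron = ln(0.146/0.137)/(2πk) = 0.06363/(2π·59.7) = 1.696×10^-4 m·K/W
ΣR = 6.314×10^-4 + 1.333 + 1.696×10^-4 = 1.334 m·K/W
Q' = ΔT/ΣR = (396 °C − 30.5 °C)/1.334 = 274 W/m

Q' = 274 W/m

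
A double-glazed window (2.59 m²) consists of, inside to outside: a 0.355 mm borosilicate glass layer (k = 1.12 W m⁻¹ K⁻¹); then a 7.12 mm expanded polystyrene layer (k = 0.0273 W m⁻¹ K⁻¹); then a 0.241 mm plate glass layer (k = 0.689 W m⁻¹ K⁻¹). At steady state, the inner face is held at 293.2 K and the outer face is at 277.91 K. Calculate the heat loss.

Series thermal resistances, inner to outer:
  R_borosilicate glass = L/(kA) = 3.55×10^-4/(1.12·2.59) = 1.224×10^-4 K/W
  R_expanded polystyrene = L/(kA) = 0.00712/(0.0273·2.59) = 0.1007 K/W
  R_plate glass = L/(kA) = 2.41×10^-4/(0.689·2.59) = 1.351×10^-4 K/W
ΣR = 1.224×10^-4 + 0.1007 + 1.351×10^-4 = 0.1010 K/W
Q = ΔT/ΣR = (293.2 K − 277.91 K)/0.1010 = 151 W

Q = 151 W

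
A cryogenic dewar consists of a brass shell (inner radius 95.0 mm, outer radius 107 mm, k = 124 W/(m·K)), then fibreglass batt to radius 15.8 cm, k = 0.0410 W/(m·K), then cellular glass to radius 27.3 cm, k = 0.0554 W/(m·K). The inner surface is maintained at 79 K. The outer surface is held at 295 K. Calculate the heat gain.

Resistance network (inner→outer):
  R_brass = (1/0.0950 − 1/0.107)/(4πk) = 1.181/(4π·124) = 7.576×10^-4 K/W
  R_fibreglass batt = (1/0.107 − 1/0.158)/(4πk) = 3.017/(4π·0.0410) = 5.855 K/W
  R_cellular glass = (1/0.158 − 1/0.273)/(4πk) = 2.666/(4π·0.0554) = 3.830 K/W
ΣR = 7.576×10^-4 + 5.855 + 3.830 = 9.686 K/W
Q = ΔT/ΣR = (79 K − 295 K)/9.686 = -22.3 W
(Negative Q ⇒ heat flows inward; heat gain = 22.3 W.)

Q = 22.3 W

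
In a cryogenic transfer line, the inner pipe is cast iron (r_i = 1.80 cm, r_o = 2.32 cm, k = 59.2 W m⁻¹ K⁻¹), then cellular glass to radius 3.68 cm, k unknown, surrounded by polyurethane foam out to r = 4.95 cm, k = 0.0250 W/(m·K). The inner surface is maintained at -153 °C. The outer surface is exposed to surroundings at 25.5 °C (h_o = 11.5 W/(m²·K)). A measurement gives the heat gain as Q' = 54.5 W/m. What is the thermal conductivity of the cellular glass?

k = 0.0663 W/m·K

ΣR = ΔT/Q' = |-153 − 25.5|/54.5 = 3.275 m·K/W
Known resistances:
  R'_cast iron = ln(0.0232/0.0180)/(2πk) = 0.2538/(2π·59.2) = 6.823×10^-4 m·K/W
  R'_polyurethane foam = ln(0.0495/0.0368)/(2πk) = 0.2965/(2π·0.0250) = 1.887 m·K/W
  R'_conv,out = 1/(2πr h) = 1/(2π·0.0495·11.5) = 0.2796 m·K/W
R_cellular glass = ΣR − ΣR_known = 3.275 − 2.167 = 1.108 m·K/W
ln(r₂/r₁)/(2πk) = 1.108 ⇒ k = 0.4613/(2π·1.108) = 0.0663 W/m·K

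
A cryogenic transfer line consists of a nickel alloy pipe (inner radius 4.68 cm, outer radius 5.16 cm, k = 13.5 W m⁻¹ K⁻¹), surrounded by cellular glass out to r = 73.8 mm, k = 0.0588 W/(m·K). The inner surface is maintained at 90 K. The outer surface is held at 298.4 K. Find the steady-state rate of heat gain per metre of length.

Treat each layer as a resistance in series:
  R'_nickel alloy = ln(0.0516/0.0468)/(2πk) = 0.09764/(2π·13.5) = 0.001151 m·K/W
  R'_cellular glass = ln(0.0738/0.0516)/(2πk) = 0.3578/(2π·0.0588) = 0.9686 m·K/W
ΣR = 0.001151 + 0.9686 = 0.9698 m·K/W
Q' = ΔT/ΣR = (90 K − 298.4 K)/0.9698 = -215 W/m
(Negative Q' ⇒ heat flows inward; heat gain = 215 W/m.)

Q' = 215 W/m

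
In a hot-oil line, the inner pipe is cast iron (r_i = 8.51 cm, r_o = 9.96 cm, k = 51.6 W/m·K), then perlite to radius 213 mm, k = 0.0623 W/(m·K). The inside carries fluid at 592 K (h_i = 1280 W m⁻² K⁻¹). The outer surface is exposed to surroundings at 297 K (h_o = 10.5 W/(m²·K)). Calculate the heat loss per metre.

Treat each layer as a resistance in series:
  R'_conv,in = 1/(2πr h) = 1/(2π·0.0851·1280) = 0.001461 m·K/W
  R'_cast iron = ln(0.0996/0.0851)/(2πk) = 0.1573/(2π·51.6) = 4.853×10^-4 m·K/W
  R'_perlite = ln(0.213/0.0996)/(2πk) = 0.7601/(2π·0.0623) = 1.942 m·K/W
  R'_conv,out = 1/(2πr h) = 1/(2π·0.213·10.5) = 0.07116 m·K/W
ΣR = 0.001461 + 4.853×10^-4 + 1.942 + 0.07116 = 2.015 m·K/W
Q' = ΔT/ΣR = (592 K − 297 K)/2.015 = 146 W/m

Q' = 146 W/m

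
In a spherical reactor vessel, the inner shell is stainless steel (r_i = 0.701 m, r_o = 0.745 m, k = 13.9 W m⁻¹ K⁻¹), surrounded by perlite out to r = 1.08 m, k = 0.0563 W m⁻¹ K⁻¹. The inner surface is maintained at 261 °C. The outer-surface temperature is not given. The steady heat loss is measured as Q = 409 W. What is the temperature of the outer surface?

T_out = 20.1 °C

Sum the resistances:
  R_stainless steel = (1/0.701 − 1/0.745)/(4πk) = 0.08425/(4π·13.9) = 4.823×10^-4 K/W
  R_perlite = (1/0.745 − 1/1.08)/(4πk) = 0.4164/(4π·0.0563) = 0.5885 K/W
ΣR = 0.5890 K/W
ΔT = Q·ΣR = 409 × 0.5890 = 240.9 K
Heat flows outward, so T_out = T_in − ΔT = 261 − 240.9 = 20.1 °C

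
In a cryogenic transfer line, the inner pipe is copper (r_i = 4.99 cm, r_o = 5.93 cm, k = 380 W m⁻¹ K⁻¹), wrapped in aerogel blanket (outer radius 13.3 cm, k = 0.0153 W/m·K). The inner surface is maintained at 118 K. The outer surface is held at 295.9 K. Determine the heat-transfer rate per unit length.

Q' = 21.2 W/m

Resistance network (inner→outer):
  R'_copper = ln(0.0593/0.0499)/(2πk) = 0.1726/(2π·380) = 7.228×10^-5 m·K/W
  R'_aerogel blanket = ln(0.133/0.0593)/(2πk) = 0.8077/(2π·0.0153) = 8.402 m·K/W
ΣR = 7.228×10^-5 + 8.402 = 8.402 m·K/W
Q' = ΔT/ΣR = (118 K − 295.9 K)/8.402 = -21.2 W/m
(Negative Q' ⇒ heat flows inward; heat gain = 21.2 W/m.)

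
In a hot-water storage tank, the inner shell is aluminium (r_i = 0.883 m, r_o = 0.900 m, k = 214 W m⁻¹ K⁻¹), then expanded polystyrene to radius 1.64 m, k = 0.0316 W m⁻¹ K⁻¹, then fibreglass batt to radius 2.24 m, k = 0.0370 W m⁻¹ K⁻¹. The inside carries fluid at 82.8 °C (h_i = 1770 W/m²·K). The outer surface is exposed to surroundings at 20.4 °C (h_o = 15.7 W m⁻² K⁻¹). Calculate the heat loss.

Resistance network (inner→outer):
  R_conv,in = 1/(4πr²h) = 1/(4π·0.883²·1770) = 5.766×10^-5 K/W
  R_aluminium = (1/0.883 − 1/0.900)/(4πk) = 0.02139/(4π·214) = 7.955×10^-6 K/W
  R_expanded polystyrene = (1/0.900 − 1/1.64)/(4πk) = 0.5014/(4π·0.0316) = 1.263 K/W
  R_fibreglass batt = (1/1.64 − 1/2.24)/(4πk) = 0.1633/(4π·0.0370) = 0.3513 K/W
  R_conv,out = 1/(4πr²h) = 1/(4π·2.24²·15.7) = 0.001010 K/W
ΣR = 5.766×10^-5 + 7.955×10^-6 + 1.263 + 0.3513 + 0.001010 = 1.615 K/W
Q = ΔT/ΣR = (82.8 °C − 20.4 °C)/1.615 = 38.6 W

Q = 38.6 W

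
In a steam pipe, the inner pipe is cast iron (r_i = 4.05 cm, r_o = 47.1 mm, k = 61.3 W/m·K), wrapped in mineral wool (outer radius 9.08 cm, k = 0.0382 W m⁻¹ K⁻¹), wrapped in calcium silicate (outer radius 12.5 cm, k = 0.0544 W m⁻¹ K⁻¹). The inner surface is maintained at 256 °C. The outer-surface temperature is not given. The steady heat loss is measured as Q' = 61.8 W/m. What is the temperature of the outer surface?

Sum the resistances:
  R'_cast iron = ln(0.0471/0.0405)/(2πk) = 0.1510/(2π·61.3) = 3.920×10^-4 m·K/W
  R'_mineral wool = ln(0.0908/0.0471)/(2πk) = 0.6564/(2π·0.0382) = 2.735 m·K/W
  R'_calcium silicate = ln(0.125/0.0908)/(2πk) = 0.3197/(2π·0.0544) = 0.9352 m·K/W
ΣR = 3.670 m·K/W
ΔT = Q'·ΣR = 61.8 × 3.670 = 226.8 K
Heat flows outward, so T_out = T_in − ΔT = 256 − 226.8 = 29.2 °C

T_out = 29.2 °C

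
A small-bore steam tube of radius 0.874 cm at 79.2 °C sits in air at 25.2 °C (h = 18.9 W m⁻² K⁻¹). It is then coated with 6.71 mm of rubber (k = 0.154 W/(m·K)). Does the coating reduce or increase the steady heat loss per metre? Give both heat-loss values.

reduces: 56.0 → 47.6 W/m

Critical radius for a cylinder: r_cr = k/h = 0.00815 m = 0.815 cm.
Outer radius after coating: r₂ = 0.00874 + 0.00671 = 0.01545 m.
Since r₁ ≥ r_cr, any added insulation reduces the heat loss.
Bare: R = 1/(2πr₁h) = 0.9635 m·K/W; Q = 54/0.9635 = 56.0 W/m.
Coated: R = R_cond + R_conv = 1.134 m·K/W; Q = 54/1.134 = 47.6 W/m.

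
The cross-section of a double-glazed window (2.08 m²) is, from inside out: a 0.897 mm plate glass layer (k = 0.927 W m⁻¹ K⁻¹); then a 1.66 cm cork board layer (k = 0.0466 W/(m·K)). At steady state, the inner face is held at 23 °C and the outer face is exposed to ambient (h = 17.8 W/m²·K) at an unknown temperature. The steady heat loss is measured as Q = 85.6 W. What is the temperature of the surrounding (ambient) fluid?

T_out = 5.99 °C

Sum the resistances:
  R_plate glass = L/(kA) = 8.97×10^-4/(0.927·2.08) = 4.652×10^-4 K/W
  R_cork board = L/(kA) = 0.0166/(0.0466·2.08) = 0.1713 K/W
  R_conv,out = 1/(hA) = 1/(17.8·2.08) = 0.02701 K/W
ΣR = 0.1987 K/W
ΔT = Q·ΣR = 85.6 × 0.1987 = 17.01 K
Heat flows outward, so T_out = T_in − ΔT = 23 − 17.01 = 5.99 °C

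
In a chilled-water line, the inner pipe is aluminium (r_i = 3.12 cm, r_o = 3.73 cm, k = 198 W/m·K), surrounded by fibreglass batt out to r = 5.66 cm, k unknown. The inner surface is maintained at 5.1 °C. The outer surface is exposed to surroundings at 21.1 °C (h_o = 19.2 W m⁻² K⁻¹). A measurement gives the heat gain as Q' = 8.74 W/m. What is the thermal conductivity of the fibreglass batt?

ΣR = ΔT/Q' = |5.1 − 21.1|/8.74 = 1.831 m·K/W
Known resistances:
  R'_aluminium = ln(0.0373/0.0312)/(2πk) = 0.1786/(2π·198) = 1.435×10^-4 m·K/W
  R'_conv,out = 1/(2πr h) = 1/(2π·0.0566·19.2) = 0.1465 m·K/W
R_fibreglass batt = ΣR − ΣR_known = 1.831 − 0.1466 = 1.684 m·K/W
ln(r₂/r₁)/(2πk) = 1.684 ⇒ k = 0.4170/(2π·1.684) = 0.0394 W/m·K

k = 0.0394 W/m·K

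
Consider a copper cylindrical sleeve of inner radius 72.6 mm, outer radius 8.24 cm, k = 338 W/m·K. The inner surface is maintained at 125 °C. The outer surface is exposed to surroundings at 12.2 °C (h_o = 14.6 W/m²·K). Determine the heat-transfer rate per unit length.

Q' = 852 W/m

Treat each layer as a resistance in series:
  R'_copper = ln(0.0824/0.0726)/(2πk) = 0.1266/(2π·338) = 5.962×10^-5 m·K/W
  R'_conv,out = 1/(2πr h) = 1/(2π·0.0824·14.6) = 0.1323 m·K/W
ΣR = 5.962×10^-5 + 0.1323 = 0.1324 m·K/W
Q' = ΔT/ΣR = (125 °C − 12.2 °C)/0.1324 = 852 W/m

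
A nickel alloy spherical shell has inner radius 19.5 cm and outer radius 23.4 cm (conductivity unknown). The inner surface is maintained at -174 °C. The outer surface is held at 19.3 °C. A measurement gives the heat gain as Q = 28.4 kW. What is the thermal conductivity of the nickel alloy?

k = 9.99 W/m·K

ΣR = ΔT/Q = |-174 − 19.3|/28400 = 0.006806 K/W
(1/r₁−1/r₂)/(4πk) = 0.006806 ⇒ k = 0.8547/(4π·0.006806) = 9.99 W/m·K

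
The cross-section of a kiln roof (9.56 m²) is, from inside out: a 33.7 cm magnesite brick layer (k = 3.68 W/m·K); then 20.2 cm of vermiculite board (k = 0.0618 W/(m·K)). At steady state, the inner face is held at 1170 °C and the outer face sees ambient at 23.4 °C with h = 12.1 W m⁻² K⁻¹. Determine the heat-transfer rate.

Treat each layer as a resistance in series:
  R_magnesite brick = L/(kA) = 0.337/(3.68·9.56) = 0.009579 K/W
  R_vermiculite board = L/(kA) = 0.202/(0.0618·9.56) = 0.3419 K/W
  R_conv,out = 1/(hA) = 1/(12.1·9.56) = 0.008645 K/W
ΣR = 0.009579 + 0.3419 + 0.008645 = 0.3601 K/W
Q = ΔT/ΣR = (1170 °C − 23.4 °C)/0.3601 = 3180 W

Q = 3180 W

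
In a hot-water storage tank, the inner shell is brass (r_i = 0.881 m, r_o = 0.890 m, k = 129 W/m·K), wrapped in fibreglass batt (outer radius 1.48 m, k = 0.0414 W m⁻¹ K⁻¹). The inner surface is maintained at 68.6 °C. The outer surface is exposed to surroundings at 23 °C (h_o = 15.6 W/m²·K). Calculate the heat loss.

Q = 52.8 W

Series thermal resistances, inner to outer:
  R_brass = (1/0.881 − 1/0.890)/(4πk) = 0.01148/(4π·129) = 7.081×10^-6 K/W
  R_fibreglass batt = (1/0.890 − 1/1.48)/(4πk) = 0.4479/(4π·0.0414) = 0.8610 K/W
  R_conv,out = 1/(4πr²h) = 1/(4π·1.48²·15.6) = 0.002329 K/W
ΣR = 7.081×10^-6 + 0.8610 + 0.002329 = 0.8633 K/W
Q = ΔT/ΣR = (68.6 °C − 23 °C)/0.8633 = 52.8 W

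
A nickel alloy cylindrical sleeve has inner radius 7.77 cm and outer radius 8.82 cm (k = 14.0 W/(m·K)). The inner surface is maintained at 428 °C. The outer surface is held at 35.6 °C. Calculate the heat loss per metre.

Q' = 272 kW/m

Q' = 2πk·ΔT/ln(r₂/r₁) = 2π × 14.0 × 392.4 / ln(0.0882/0.0777) = 2.72×10^5 W/m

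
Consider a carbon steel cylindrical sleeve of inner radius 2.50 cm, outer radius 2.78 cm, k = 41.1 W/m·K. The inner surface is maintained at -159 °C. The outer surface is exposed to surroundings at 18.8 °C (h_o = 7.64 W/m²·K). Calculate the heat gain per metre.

Q' = 237 W/m

Treat each layer as a resistance in series:
  R'_carbon steel = ln(0.0278/0.0250)/(2πk) = 0.1062/(2π·41.1) = 4.111×10^-4 m·K/W
  R'_conv,out = 1/(2πr h) = 1/(2π·0.0278·7.64) = 0.7493 m·K/W
ΣR = 4.111×10^-4 + 0.7493 = 0.7497 m·K/W
Q' = ΔT/ΣR = (-159 °C − 18.8 °C)/0.7497 = -237 W/m
(Negative Q' ⇒ heat flows inward; heat gain = 237 W/m.)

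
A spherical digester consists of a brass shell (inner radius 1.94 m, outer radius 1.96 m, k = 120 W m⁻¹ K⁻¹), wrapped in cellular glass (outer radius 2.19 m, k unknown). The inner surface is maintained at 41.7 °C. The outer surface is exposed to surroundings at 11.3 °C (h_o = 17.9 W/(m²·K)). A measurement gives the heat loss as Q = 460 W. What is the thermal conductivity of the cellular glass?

k = 0.0654 W/m·K

ΣR = ΔT/Q = |41.7 − 11.3|/460 = 0.06609 K/W
Known resistances:
  R_brass = (1/1.94 − 1/1.96)/(4πk) = 0.005260/(4π·120) = 3.488×10^-6 K/W
  R_conv,out = 1/(4πr²h) = 1/(4π·2.19²·17.9) = 9.269×10^-4 K/W
R_cellular glass = ΣR − ΣR_known = 0.06609 − 9.304×10^-4 = 0.06516 K/W
(1/r₁−1/r₂)/(4πk) = 0.06516 ⇒ k = 0.05358/(4π·0.06516) = 0.0654 W/m·K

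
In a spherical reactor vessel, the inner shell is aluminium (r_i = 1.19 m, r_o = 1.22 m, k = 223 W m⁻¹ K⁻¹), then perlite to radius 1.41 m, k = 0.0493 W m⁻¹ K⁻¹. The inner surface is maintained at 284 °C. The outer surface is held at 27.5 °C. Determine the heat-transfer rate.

Q = 1440 W

Series thermal resistances, inner to outer:
  R_aluminium = (1/1.19 − 1/1.22)/(4πk) = 0.02066/(4π·223) = 7.374×10^-6 K/W
  R_perlite = (1/1.22 − 1/1.41)/(4πk) = 0.1105/(4π·0.0493) = 0.1783 K/W
ΣR = 7.374×10^-6 + 0.1783 = 0.1783 K/W
Q = ΔT/ΣR = (284 °C − 27.5 °C)/0.1783 = 1440 W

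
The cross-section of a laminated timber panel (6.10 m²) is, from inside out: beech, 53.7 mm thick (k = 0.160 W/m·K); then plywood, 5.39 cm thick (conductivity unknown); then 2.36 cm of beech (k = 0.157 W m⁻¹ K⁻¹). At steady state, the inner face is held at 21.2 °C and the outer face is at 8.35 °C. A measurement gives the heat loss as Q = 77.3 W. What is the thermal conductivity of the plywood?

k = 0.102 W/m·K

ΣR = ΔT/Q = |21.2 − 8.35|/77.3 = 0.1662 K/W
Known resistances:
  R_beech = L/(kA) = 0.0537/(0.160·6.10) = 0.05502 K/W
  R_beech = L/(kA) = 0.0236/(0.157·6.10) = 0.02464 K/W
R_plywood = ΣR − ΣR_known = 0.1662 − 0.07966 = 0.08654 K/W
L/(kA) = 0.08654 ⇒ k = 0.0539/(0.08654·6.10) = 0.102 W/m·K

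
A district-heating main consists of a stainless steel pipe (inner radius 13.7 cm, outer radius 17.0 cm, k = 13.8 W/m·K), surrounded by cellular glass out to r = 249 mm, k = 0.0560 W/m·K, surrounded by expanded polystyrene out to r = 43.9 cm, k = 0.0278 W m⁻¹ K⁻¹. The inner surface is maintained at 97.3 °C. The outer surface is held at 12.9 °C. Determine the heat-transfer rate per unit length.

Q' = 19.5 W/m

Resistance network (inner→outer):
  R'_stainless steel = ln(0.170/0.137)/(2πk) = 0.2158/(2π·13.8) = 0.002489 m·K/W
  R'_cellular glass = ln(0.249/0.170)/(2πk) = 0.3817/(2π·0.0560) = 1.085 m·K/W
  R'_expanded polystyrene = ln(0.439/0.249)/(2πk) = 0.5670/(2π·0.0278) = 3.246 m·K/W
ΣR = 0.002489 + 1.085 + 3.246 = 4.333 m·K/W
Q' = ΔT/ΣR = (97.3 °C − 12.9 °C)/4.333 = 19.5 W/m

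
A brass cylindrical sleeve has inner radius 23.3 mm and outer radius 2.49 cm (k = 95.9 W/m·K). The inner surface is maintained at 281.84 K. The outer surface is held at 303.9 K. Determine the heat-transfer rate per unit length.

Q' = 200 kW/m

Q' = 2πk·ΔT/ln(r₂/r₁) = 2π × 95.9 × 22.06 / ln(0.0249/0.0233) = 2.00×10^5 W/m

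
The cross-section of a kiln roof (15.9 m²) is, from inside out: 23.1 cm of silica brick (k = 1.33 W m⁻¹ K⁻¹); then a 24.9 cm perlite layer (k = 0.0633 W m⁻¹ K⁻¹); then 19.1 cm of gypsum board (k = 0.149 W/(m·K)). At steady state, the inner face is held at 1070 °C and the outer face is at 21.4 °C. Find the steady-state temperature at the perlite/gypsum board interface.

Series thermal resistances, inner to outer:
  R_silica brick = L/(kA) = 0.231/(1.33·15.9) = 0.01092 K/W
  R_perlite = L/(kA) = 0.249/(0.0633·15.9) = 0.2474 K/W
  R_gypsum board = L/(kA) = 0.191/(0.149·15.9) = 0.08062 K/W
ΣR = 0.01092 + 0.2474 + 0.08062 = 0.3389 K/W
Q = ΔT/ΣR = (1070 °C − 21.4 °C)/0.3389 = 3094 W
From the inner boundary to the perlite/gypsum board interface, ΣR_partial = 0.2583 K/W.
T_interface = T_in − Q·ΣR_partial = 1070 °C − (3094)(0.2583) = 271 °C

T = 271 °C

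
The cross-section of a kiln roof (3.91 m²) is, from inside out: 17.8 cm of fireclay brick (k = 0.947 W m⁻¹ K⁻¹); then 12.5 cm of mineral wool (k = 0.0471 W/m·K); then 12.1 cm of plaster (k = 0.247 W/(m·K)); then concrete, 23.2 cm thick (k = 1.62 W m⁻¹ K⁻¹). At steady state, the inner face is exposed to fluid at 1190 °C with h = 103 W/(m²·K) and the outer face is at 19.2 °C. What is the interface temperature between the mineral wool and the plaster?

Treat each layer as a resistance in series:
  R_conv,in = 1/(hA) = 1/(103·3.91) = 0.002483 K/W
  R_fireclay brick = L/(kA) = 0.178/(0.947·3.91) = 0.04807 K/W
  R_mineral wool = L/(kA) = 0.125/(0.0471·3.91) = 0.6788 K/W
  R_plaster = L/(kA) = 0.121/(0.247·3.91) = 0.1253 K/W
  R_concrete = L/(kA) = 0.232/(1.62·3.91) = 0.03663 K/W
ΣR = 0.002483 + 0.04807 + 0.6788 + 0.1253 + 0.03663 = 0.8913 K/W
Q = ΔT/ΣR = (1190 °C − 19.2 °C)/0.8913 = 1314 W
From the inner boundary to the mineral wool/plaster interface, ΣR_partial = 0.7294 K/W.
T_interface = T_in − Q·ΣR_partial = 1190 °C − (1314)(0.7294) = 232 °C

T = 232 °C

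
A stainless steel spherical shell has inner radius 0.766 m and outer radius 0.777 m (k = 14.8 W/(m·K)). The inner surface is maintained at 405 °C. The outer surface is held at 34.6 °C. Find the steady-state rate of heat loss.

Q = 3730 kW

Q = 4πk·ΔT/(1/r₁ − 1/r₂) = 4π × 14.8 × 370.4 / (1/0.766 − 1/0.777) = 3.73×10^6 W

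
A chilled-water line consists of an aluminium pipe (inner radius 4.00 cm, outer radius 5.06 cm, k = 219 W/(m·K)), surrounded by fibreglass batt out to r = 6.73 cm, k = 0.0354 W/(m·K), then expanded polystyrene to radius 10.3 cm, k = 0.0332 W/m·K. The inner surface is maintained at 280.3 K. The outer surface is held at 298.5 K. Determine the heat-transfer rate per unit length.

Q' = 5.48 W/m

Resistance network (inner→outer):
  R'_aluminium = ln(0.0506/0.0400)/(2πk) = 0.2351/(2π·219) = 1.708×10^-4 m·K/W
  R'_fibreglass batt = ln(0.0673/0.0506)/(2πk) = 0.2852/(2π·0.0354) = 1.282 m·K/W
  R'_expanded polystyrene = ln(0.103/0.0673)/(2πk) = 0.4256/(2π·0.0332) = 2.040 m·K/W
ΣR = 1.708×10^-4 + 1.282 + 2.040 = 3.322 m·K/W
Q' = ΔT/ΣR = (280.3 K − 298.5 K)/3.322 = -5.48 W/m
(Negative Q' ⇒ heat flows inward; heat gain = 5.48 W/m.)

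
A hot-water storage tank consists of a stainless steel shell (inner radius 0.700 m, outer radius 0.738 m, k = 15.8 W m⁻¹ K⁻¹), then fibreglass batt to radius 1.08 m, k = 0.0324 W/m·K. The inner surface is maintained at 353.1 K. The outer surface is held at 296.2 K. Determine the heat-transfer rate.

Q = 54.0 W

Resistance network (inner→outer):
  R_stainless steel = (1/0.700 − 1/0.738)/(4πk) = 0.07356/(4π·15.8) = 3.705×10^-4 K/W
  R_fibreglass batt = (1/0.738 − 1/1.08)/(4πk) = 0.4291/(4π·0.0324) = 1.054 K/W
ΣR = 3.705×10^-4 + 1.054 = 1.054 K/W
Q = ΔT/ΣR = (353.1 K − 296.2 K)/1.054 = 54.0 W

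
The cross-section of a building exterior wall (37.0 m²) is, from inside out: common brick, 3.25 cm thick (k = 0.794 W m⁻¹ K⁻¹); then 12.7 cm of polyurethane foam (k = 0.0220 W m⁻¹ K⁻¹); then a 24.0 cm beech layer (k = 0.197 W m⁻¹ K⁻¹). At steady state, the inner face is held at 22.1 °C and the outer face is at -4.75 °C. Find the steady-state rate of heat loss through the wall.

Q = 141 W

Series thermal resistances, inner to outer:
  R_common brick = L/(kA) = 0.0325/(0.794·37.0) = 0.001106 K/W
  R_polyurethane foam = L/(kA) = 0.127/(0.0220·37.0) = 0.1560 K/W
  R_beech = L/(kA) = 0.240/(0.197·37.0) = 0.03293 K/W
ΣR = 0.001106 + 0.1560 + 0.03293 = 0.1900 K/W
Q = ΔT/ΣR = (22.1 °C − -4.75 °C)/0.1900 = 141 W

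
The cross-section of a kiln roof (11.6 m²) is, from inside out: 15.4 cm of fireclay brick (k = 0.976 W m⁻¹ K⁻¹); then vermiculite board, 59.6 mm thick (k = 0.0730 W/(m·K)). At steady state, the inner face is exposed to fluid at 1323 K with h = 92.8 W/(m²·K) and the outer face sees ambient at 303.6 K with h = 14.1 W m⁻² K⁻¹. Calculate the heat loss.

Q = 11.2 kW

Series thermal resistances, inner to outer:
  R_conv,in = 1/(hA) = 1/(92.8·11.6) = 9.290×10^-4 K/W
  R_fireclay brick = L/(kA) = 0.154/(0.976·11.6) = 0.01360 K/W
  R_vermiculite board = L/(kA) = 0.0596/(0.0730·11.6) = 0.07038 K/W
  R_conv,out = 1/(hA) = 1/(14.1·11.6) = 0.006114 K/W
ΣR = 9.290×10^-4 + 0.01360 + 0.07038 + 0.006114 = 0.09102 K/W
Q = ΔT/ΣR = (1323 K − 303.6 K)/0.09102 = 11200 W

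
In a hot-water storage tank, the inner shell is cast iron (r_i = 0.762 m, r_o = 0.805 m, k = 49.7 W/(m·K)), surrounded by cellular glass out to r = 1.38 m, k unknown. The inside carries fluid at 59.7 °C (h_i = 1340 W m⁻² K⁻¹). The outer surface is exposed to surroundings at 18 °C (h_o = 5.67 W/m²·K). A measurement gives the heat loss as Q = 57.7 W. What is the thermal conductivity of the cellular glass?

ΣR = ΔT/Q = |59.7 − 18|/57.7 = 0.7227 K/W
Known resistances:
  R_conv,in = 1/(4πr²h) = 1/(4π·0.762²·1340) = 1.023×10^-4 K/W
  R_cast iron = (1/0.762 − 1/0.805)/(4πk) = 0.07010/(4π·49.7) = 1.122×10^-4 K/W
  R_conv,out = 1/(4πr²h) = 1/(4π·1.38²·5.67) = 0.007370 K/W
R_cellular glass = ΣR − ΣR_known = 0.7227 − 0.007585 = 0.7151 K/W
(1/r₁−1/r₂)/(4πk) = 0.7151 ⇒ k = 0.5176/(4π·0.7151) = 0.0576 W/m·K

k = 0.0576 W/m·K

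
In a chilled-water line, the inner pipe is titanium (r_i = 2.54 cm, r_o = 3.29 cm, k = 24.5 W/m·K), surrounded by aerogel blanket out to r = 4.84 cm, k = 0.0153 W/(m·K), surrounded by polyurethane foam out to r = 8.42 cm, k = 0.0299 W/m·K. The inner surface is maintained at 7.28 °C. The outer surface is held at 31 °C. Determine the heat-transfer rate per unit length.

Treat each layer as a resistance in series:
  R'_titanium = ln(0.0329/0.0254)/(2πk) = 0.2587/(2π·24.5) = 0.001681 m·K/W
  R'_aerogel blanket = ln(0.0484/0.0329)/(2πk) = 0.3860/(2π·0.0153) = 4.016 m·K/W
  R'_polyurethane foam = ln(0.0842/0.0484)/(2πk) = 0.5537/(2π·0.0299) = 2.947 m·K/W
ΣR = 0.001681 + 4.016 + 2.947 = 6.965 m·K/W
Q' = ΔT/ΣR = (7.28 °C − 31 °C)/6.965 = -3.41 W/m
(Negative Q' ⇒ heat flows inward; heat gain = 3.41 W/m.)

Q' = 3.41 W/m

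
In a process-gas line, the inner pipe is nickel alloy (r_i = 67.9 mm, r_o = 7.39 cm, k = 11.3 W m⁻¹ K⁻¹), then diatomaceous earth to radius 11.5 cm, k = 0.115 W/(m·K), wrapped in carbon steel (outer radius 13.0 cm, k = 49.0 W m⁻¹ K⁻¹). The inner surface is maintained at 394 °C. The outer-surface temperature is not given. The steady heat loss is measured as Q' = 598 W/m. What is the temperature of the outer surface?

Sum the resistances:
  R'_nickel alloy = ln(0.0739/0.0679)/(2πk) = 0.08468/(2π·11.3) = 0.001193 m·K/W
  R'_diatomaceous earth = ln(0.115/0.0739)/(2πk) = 0.4422/(2π·0.115) = 0.6120 m·K/W
  R'_carbon steel = ln(0.130/0.115)/(2πk) = 0.1226/(2π·49.0) = 3.982×10^-4 m·K/W
ΣR = 0.6136 m·K/W
ΔT = Q'·ΣR = 598 × 0.6136 = 366.9 K
Heat flows outward, so T_out = T_in − ΔT = 394 − 366.9 = 27.1 °C

T_out = 27.1 °C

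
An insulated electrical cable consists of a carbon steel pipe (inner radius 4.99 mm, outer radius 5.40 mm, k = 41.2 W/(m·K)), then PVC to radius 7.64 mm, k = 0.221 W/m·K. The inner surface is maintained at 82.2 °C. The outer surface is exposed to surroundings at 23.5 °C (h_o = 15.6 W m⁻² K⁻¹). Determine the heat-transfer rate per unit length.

Q' = 37.0 W/m

Treat each layer as a resistance in series:
  R'_carbon steel = ln(0.00540/0.00499)/(2πk) = 0.07896/(2π·41.2) = 3.050×10^-4 m·K/W
  R'_PVC = ln(0.00764/0.00540)/(2πk) = 0.3470/(2π·0.221) = 0.2499 m·K/W
  R'_conv,out = 1/(2πr h) = 1/(2π·0.00764·15.6) = 1.335 m·K/W
ΣR = 3.050×10^-4 + 0.2499 + 1.335 = 1.585 m·K/W
Q' = ΔT/ΣR = (82.2 °C − 23.5 °C)/1.585 = 37.0 W/m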